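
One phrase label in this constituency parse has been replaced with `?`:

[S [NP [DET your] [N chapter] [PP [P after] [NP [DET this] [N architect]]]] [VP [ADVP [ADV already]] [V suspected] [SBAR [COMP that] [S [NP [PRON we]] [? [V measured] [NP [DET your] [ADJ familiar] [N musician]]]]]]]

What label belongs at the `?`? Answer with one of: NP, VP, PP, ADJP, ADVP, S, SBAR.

VP

The `?` node immediately contains: V 'measured', NP. That is the internal structure of a verb phrase, so the label is VP.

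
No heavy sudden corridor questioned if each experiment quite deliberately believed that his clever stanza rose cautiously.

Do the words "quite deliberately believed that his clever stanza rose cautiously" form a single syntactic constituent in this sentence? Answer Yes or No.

Yes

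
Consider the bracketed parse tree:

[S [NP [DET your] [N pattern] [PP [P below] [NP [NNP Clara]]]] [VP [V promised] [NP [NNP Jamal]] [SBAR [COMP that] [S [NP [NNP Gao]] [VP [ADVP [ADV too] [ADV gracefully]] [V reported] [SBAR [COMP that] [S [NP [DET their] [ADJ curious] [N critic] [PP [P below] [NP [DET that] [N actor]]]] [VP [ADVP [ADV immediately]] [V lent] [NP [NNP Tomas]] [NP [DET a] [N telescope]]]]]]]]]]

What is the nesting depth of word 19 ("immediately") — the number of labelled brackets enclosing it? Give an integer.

10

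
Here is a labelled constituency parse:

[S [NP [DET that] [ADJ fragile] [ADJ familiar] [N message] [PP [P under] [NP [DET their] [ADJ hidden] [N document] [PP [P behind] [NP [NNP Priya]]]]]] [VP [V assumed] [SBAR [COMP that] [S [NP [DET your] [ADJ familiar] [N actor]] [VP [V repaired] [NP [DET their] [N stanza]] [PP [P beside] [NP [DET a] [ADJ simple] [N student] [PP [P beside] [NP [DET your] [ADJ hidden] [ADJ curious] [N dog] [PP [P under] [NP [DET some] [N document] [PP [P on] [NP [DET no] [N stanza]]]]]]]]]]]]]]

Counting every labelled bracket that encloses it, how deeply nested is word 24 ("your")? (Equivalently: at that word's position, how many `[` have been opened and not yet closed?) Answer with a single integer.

10

The word sits inside DET, which is inside NP, inside PP, inside NP, inside PP, inside VP, inside S, inside SBAR, inside VP, inside S — 10 brackets in all.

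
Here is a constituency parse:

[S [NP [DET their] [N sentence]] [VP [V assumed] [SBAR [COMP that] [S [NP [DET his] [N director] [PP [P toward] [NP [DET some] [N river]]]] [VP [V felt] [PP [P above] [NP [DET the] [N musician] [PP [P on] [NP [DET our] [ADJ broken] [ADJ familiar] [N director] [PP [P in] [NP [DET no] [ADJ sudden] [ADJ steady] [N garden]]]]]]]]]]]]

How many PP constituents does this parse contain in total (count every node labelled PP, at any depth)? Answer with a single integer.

Listing each PP by its span: [PP toward some river]; [PP above the musician on our broken familiar director in no sudden steady garden]; [PP on our broken familiar director in no sudden steady garden]; [PP in no sudden steady garden] — that makes 4.

4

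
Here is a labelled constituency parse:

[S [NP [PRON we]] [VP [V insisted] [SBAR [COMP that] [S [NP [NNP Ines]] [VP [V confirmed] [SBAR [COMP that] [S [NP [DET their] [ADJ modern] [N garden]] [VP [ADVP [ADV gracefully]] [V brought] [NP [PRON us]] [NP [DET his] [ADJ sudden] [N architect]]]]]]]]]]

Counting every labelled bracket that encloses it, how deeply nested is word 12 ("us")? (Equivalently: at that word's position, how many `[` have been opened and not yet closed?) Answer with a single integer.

The word sits inside PRON, which is inside NP, inside VP, inside S, inside SBAR, inside VP, inside S, inside SBAR, inside VP, inside S — 10 brackets in all.

10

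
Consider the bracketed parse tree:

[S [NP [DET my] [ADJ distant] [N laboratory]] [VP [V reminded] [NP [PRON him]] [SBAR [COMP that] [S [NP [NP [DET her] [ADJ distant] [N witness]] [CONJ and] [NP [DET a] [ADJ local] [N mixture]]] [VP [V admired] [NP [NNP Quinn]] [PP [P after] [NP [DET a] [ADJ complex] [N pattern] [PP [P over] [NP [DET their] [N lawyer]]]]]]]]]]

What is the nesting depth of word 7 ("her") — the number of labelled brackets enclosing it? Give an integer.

7

Path from the root down to the word: S → VP → SBAR → S → NP → NP → DET. That is 7 enclosing brackets.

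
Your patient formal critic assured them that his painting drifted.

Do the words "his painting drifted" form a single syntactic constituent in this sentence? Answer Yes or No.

Yes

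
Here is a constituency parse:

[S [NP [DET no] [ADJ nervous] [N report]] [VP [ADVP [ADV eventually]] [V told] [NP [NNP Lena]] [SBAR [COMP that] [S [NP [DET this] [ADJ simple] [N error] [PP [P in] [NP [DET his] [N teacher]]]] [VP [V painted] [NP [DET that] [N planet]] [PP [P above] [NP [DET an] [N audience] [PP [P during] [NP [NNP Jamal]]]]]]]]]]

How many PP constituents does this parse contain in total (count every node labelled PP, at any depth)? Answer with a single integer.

3

The PP constituents are: [PP in his teacher]; [PP above an audience during Jamal]; [PP during Jamal]. Total: 3.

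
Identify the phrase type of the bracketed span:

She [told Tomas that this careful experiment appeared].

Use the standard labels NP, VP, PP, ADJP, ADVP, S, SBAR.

VP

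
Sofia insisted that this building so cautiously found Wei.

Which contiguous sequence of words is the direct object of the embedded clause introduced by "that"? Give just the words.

Wei

"found" heads the VP of the embedded clause introduced by "that", and "Wei" is its direct object.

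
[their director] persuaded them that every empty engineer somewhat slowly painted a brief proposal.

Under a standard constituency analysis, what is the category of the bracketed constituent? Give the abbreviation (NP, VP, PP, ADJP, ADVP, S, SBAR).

NP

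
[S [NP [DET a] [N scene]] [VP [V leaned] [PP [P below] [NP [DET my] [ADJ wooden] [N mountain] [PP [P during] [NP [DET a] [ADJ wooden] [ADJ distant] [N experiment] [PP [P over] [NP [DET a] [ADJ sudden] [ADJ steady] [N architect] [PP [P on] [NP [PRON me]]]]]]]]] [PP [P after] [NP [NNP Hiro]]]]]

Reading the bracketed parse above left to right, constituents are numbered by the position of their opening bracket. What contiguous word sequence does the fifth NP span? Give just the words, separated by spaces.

me

The NP opening brackets appear, in order, over: "a scene"; "my wooden mountain during a wooden distant experiment over a sudden steady architect on me"; "a wooden distant experiment over a sudden steady architect on me"; "a sudden steady architect on me"; "me"; "Hiro". The fifth one spans "me".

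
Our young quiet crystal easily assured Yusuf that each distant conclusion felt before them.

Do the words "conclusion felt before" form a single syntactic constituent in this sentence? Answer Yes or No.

No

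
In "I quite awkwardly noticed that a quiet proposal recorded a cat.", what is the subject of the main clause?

I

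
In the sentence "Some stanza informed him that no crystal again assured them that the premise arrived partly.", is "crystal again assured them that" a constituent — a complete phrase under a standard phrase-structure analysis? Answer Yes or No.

The smallest constituent containing the whole sequence is the clause [S no crystal again assured them that the premise arrived partly], but the sequence is only part of it — it straddles the boundary between noun phrase "no crystal" and verb phrase "again assured them that the premise arrived partly".

No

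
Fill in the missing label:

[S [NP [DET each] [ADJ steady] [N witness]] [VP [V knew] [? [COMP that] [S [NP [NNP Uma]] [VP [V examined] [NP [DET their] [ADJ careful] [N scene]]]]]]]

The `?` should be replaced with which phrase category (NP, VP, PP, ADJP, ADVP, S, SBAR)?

Looking at what the `?` directly dominates — COMP 'that', S — this is a subordinate clause (SBAR).

SBAR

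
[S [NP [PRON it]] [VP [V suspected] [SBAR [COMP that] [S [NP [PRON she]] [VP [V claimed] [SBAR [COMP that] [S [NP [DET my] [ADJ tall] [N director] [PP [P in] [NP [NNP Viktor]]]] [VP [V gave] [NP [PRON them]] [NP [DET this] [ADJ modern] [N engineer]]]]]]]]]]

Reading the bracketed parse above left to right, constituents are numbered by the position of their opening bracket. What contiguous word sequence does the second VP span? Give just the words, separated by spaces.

claimed that my tall director in Viktor gave them this modern engineer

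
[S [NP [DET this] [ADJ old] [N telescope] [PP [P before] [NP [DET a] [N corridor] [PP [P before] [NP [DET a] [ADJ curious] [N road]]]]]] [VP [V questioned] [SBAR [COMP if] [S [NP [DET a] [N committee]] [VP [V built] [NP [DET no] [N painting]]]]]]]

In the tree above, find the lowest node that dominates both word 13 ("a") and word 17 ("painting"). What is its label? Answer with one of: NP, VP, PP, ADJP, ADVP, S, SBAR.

Both words fall inside [S a committee built no painting] (words 13–17), and no smaller constituent contains them both. Label: S.

S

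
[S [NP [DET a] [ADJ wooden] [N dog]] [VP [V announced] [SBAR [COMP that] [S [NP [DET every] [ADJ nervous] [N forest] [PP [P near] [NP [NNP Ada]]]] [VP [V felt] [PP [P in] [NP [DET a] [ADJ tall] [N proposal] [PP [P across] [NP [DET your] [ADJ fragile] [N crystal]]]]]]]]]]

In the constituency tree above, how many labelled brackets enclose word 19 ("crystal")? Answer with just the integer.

Path from the root down to the word: S → VP → SBAR → S → VP → PP → NP → PP → NP → N. That is 10 enclosing brackets.

10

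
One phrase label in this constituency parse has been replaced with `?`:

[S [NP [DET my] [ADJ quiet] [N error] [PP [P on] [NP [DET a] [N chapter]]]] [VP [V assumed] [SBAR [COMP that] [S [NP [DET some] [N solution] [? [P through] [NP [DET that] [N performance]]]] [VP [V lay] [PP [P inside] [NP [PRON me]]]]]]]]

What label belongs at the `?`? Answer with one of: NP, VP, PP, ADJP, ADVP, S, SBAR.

PP

The `?` node immediately contains: P 'through', NP. That is the internal structure of a prepositional phrase, so the label is PP.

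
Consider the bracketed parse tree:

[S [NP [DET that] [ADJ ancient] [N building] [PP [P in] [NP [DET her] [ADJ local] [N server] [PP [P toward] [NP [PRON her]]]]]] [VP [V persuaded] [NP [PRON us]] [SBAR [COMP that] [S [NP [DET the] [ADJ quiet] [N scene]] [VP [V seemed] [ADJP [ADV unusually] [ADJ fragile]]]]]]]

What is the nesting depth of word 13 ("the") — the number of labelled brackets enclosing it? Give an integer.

6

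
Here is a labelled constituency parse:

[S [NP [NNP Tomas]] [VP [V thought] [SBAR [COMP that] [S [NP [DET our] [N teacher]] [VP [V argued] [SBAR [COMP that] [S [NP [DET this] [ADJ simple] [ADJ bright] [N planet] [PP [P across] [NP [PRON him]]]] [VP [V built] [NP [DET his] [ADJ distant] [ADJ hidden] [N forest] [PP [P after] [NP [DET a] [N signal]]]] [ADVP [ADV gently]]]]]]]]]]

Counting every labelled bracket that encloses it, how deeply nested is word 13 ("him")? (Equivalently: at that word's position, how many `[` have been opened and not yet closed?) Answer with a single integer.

11

Path from the root down to the word: S → VP → SBAR → S → VP → SBAR → S → NP → PP → NP → PRON. That is 11 enclosing brackets.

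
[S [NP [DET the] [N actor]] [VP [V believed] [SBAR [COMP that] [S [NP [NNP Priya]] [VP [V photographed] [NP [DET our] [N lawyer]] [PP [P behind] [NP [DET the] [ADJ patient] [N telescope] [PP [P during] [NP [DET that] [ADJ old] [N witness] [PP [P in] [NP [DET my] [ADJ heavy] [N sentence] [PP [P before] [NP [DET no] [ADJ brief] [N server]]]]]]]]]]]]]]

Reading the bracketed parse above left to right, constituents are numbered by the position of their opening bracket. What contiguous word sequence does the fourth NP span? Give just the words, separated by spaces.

the patient telescope during that old witness in my heavy sentence before no brief server

Opening `[NP` markers occur at word positions 1, 5, 7, 10, 14, 18, 22; the fourth of these opens the constituent [NP the patient telescope during that old witness in my heavy sentence before no brief server].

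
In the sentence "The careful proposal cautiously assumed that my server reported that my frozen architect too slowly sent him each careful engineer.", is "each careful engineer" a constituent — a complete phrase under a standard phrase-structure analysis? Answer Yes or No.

The sequence corresponds to a single NP node — the noun phrase "each careful engineer".

Yes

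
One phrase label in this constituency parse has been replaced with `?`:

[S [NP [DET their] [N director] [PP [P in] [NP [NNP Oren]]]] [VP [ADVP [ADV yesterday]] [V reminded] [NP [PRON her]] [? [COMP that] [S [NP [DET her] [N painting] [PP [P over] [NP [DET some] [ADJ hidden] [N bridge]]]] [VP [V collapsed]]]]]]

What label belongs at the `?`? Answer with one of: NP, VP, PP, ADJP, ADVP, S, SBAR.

The `?` node immediately contains: COMP 'that', S. That is the internal structure of a subordinate clause, so the label is SBAR.

SBAR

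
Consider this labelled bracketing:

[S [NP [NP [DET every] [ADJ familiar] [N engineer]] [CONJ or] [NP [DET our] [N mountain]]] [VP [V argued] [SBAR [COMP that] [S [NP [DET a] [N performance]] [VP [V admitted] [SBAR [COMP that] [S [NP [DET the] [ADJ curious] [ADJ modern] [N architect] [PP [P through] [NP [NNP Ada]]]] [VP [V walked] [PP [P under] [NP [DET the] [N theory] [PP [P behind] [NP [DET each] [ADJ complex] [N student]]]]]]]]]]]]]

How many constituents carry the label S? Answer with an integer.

3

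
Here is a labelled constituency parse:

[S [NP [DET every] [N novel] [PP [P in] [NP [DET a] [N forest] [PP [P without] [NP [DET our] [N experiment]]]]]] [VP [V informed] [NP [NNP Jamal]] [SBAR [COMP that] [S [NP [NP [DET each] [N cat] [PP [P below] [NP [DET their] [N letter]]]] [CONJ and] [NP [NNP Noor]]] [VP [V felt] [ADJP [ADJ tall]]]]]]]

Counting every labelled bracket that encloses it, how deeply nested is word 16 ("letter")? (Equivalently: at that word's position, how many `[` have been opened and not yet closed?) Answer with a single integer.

9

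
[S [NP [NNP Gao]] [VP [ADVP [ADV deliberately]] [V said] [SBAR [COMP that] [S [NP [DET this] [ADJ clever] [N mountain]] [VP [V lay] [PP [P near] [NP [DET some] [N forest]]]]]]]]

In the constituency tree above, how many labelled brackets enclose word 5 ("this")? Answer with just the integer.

6

The word sits inside DET, which is inside NP, inside S, inside SBAR, inside VP, inside S — 6 brackets in all.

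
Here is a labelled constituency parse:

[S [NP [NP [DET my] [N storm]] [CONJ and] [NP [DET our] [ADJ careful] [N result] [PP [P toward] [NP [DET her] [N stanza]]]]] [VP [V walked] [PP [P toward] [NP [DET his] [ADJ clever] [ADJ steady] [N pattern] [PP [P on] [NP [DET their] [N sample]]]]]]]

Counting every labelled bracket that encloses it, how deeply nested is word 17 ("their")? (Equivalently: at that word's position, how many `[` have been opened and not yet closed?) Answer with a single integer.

7

The word sits inside DET, which is inside NP, inside PP, inside NP, inside PP, inside VP, inside S — 7 brackets in all.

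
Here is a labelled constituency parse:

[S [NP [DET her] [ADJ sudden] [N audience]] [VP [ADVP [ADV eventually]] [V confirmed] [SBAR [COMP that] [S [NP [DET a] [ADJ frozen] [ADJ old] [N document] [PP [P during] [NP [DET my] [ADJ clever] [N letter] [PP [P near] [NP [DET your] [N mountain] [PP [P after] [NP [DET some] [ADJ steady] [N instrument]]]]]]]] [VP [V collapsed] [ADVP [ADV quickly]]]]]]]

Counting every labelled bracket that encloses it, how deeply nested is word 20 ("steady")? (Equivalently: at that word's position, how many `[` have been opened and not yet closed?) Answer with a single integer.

12

Counting open brackets not yet closed at "steady": [S [VP [SBAR [S [NP [PP [NP [PP [NP [PP [NP [ADJ = 12.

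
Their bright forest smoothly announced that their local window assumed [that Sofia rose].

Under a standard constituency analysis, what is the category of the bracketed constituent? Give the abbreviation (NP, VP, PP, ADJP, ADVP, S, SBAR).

SBAR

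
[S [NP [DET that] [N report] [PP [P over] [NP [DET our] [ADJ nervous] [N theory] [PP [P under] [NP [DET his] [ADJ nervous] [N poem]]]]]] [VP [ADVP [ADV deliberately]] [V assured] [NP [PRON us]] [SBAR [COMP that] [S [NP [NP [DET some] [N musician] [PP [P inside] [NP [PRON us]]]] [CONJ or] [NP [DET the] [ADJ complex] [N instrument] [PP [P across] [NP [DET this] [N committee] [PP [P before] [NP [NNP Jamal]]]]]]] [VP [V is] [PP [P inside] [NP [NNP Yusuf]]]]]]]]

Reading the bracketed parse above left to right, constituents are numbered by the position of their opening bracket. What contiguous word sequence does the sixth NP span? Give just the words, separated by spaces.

some musician inside us

Opening `[NP` markers occur at word positions 1, 4, 8, 13, 15, 15, 18, 20, 24, 27, 30; the sixth of these opens the constituent [NP some musician inside us].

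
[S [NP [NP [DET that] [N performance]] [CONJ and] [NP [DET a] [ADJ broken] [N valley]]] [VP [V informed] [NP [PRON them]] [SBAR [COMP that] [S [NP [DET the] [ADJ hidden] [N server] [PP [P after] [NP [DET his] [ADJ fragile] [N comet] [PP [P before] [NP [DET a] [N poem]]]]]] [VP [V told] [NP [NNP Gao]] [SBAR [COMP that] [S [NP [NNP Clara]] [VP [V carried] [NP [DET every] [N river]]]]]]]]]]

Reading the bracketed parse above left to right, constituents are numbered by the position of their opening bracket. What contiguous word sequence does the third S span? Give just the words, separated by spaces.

Clara carried every river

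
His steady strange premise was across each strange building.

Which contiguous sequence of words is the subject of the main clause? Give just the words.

his steady strange premise

The subject of the main clause is the NP immediately before the verb "was": "his steady strange premise".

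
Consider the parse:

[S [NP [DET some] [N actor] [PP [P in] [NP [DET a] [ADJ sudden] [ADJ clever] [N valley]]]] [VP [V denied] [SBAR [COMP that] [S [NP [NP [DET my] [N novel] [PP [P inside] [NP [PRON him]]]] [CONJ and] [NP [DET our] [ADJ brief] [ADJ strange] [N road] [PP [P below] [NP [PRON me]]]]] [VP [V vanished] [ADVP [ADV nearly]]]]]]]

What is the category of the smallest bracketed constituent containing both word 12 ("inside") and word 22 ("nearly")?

The smallest bracket enclosing both words is [S my novel inside him and our brief strange road below me vanished nearly], so the label is S.

S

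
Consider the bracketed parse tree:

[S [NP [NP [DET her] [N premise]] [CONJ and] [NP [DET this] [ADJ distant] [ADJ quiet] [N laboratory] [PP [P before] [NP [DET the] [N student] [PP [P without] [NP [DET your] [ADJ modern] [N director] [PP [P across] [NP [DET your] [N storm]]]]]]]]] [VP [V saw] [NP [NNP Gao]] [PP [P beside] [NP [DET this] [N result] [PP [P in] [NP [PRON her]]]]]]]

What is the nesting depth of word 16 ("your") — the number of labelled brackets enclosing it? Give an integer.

10

Counting open brackets not yet closed at "your": [S [NP [NP [PP [NP [PP [NP [PP [NP [DET = 10.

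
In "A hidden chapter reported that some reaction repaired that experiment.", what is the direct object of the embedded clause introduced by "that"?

that experiment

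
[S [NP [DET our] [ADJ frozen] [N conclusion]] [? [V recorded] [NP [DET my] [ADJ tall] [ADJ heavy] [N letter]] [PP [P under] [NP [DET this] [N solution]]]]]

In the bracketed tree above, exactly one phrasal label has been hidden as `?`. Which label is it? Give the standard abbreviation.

VP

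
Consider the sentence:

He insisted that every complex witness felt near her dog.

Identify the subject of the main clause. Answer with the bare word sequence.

he

The subject of the main clause is the NP immediately before the verb "insisted": "he".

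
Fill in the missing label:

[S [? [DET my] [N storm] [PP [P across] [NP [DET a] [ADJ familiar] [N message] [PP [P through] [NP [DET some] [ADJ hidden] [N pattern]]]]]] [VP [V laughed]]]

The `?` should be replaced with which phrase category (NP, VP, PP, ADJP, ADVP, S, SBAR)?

Looking at what the `?` directly dominates — DET 'my', N 'storm', PP — this is a noun phrase (NP).

NP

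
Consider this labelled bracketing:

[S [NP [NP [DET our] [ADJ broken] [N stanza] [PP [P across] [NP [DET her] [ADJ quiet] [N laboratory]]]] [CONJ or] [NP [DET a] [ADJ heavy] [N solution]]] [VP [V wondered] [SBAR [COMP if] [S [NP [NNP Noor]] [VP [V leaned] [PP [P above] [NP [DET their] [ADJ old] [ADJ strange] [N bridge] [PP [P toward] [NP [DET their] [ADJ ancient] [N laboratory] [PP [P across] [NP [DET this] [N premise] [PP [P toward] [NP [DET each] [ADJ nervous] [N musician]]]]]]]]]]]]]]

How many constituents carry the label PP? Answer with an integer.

Scanning left to right, an opening `[PP` appears at word positions 4, 16, 21, 25, 28 — 5 in total.

5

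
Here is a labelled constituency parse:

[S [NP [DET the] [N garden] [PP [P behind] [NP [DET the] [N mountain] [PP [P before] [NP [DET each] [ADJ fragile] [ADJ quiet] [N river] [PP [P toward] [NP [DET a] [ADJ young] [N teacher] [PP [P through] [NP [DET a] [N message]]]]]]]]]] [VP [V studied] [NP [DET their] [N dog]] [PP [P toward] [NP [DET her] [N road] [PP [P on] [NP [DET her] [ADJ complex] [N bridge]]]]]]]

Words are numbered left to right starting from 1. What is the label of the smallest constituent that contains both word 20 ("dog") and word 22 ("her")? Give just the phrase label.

Word 20 lies under S → VP → NP → N; word 22 lies under S → VP → PP → NP → DET. The lowest shared node is the VP.

VP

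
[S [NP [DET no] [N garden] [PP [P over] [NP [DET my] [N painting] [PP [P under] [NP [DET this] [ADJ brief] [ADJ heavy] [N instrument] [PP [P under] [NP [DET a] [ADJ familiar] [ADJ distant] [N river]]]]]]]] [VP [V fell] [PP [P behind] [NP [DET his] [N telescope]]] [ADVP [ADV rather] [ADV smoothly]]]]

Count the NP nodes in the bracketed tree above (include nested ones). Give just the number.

Listing each NP by its span: [NP no garden over my painting under this brief heavy instrument under a familiar distant river]; [NP my painting under this brief heavy instrument under a familiar distant river]; [NP this brief heavy instrument under a familiar distant river]; [NP a familiar distant river]; [NP his telescope] — that makes 5.

5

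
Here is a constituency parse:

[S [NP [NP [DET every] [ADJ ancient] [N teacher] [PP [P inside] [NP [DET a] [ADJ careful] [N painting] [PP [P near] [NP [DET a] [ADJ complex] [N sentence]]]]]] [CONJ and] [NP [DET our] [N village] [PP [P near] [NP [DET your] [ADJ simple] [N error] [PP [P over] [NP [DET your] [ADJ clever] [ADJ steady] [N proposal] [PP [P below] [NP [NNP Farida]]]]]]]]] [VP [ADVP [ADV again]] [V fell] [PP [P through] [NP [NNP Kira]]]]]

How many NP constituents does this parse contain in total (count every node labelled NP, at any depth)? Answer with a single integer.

The NP constituents are: [NP every ancient teacher inside a careful painting near a complex sentence and our village near your simple error over your clever steady proposal below Farida]; [NP every ancient teacher inside a careful painting near a complex sentence]; [NP a careful painting near a complex sentence]; [NP a complex sentence]; [NP our village near your simple error over your clever steady proposal below Farida]; [NP your simple error over your clever steady proposal below Farida] …. Total: 9.

9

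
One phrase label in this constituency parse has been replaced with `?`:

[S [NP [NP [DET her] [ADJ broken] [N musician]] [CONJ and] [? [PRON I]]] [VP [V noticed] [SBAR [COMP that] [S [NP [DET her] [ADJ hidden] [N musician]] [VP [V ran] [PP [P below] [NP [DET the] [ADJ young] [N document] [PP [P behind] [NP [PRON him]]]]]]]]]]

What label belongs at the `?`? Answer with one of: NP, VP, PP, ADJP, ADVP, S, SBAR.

NP

The `?` node immediately contains: PRON 'I'. That is the internal structure of a noun phrase, so the label is NP.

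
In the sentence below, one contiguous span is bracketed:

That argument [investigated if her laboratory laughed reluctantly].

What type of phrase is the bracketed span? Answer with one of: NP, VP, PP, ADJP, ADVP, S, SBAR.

VP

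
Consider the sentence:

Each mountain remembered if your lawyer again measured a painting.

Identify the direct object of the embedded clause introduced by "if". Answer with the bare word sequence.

The verb of the embedded clause introduced by "if" is "measured"; its direct object is the NP "a painting".

a painting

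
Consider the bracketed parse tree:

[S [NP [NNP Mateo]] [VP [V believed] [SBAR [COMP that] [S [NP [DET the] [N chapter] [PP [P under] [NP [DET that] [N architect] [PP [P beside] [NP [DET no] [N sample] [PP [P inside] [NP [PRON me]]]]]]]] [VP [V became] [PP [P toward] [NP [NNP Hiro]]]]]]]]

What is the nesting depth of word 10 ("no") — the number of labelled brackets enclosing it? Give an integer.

10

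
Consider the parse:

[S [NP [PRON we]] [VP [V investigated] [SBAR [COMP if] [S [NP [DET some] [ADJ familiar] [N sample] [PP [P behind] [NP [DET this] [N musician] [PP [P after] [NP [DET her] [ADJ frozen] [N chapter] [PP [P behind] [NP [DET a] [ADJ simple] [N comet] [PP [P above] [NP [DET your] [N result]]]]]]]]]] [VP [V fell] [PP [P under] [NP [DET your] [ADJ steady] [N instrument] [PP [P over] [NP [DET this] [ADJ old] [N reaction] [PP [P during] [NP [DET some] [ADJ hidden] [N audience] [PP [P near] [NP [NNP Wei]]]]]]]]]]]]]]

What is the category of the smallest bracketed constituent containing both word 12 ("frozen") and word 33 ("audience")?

S

The smallest bracket enclosing both words is [S some familiar sample behind this musician after her frozen chapter behind a simple comet above your result fell under your steady instrument over this old reaction during some hidden audience near Wei], so the label is S.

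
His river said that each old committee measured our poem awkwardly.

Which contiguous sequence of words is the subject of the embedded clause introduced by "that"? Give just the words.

each old committee

"each old committee" is the NP that combines with the VP headed by "measured" to form the embedded clause introduced by "that" — the subject.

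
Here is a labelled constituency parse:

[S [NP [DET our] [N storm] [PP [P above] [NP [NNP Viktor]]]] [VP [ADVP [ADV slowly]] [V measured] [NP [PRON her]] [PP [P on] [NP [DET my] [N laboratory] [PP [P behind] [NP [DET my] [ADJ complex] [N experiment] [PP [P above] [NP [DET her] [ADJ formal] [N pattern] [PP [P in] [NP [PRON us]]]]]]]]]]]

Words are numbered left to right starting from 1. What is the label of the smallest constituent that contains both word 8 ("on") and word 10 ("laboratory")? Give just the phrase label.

PP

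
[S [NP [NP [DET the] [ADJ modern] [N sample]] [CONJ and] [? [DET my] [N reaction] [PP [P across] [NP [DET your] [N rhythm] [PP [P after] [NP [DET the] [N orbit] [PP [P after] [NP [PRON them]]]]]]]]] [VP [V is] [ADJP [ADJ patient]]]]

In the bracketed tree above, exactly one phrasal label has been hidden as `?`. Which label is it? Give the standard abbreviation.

Looking at what the `?` directly dominates — DET 'my', N 'reaction', PP — this is a noun phrase (NP).

NP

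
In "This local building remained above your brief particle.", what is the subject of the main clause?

this local building

"this local building" is the NP that combines with the VP headed by "remained" to form the main clause — the subject.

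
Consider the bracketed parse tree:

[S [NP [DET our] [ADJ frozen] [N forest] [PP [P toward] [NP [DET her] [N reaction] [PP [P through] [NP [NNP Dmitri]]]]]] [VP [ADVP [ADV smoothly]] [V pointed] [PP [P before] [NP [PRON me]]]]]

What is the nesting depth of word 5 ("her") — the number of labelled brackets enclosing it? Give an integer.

5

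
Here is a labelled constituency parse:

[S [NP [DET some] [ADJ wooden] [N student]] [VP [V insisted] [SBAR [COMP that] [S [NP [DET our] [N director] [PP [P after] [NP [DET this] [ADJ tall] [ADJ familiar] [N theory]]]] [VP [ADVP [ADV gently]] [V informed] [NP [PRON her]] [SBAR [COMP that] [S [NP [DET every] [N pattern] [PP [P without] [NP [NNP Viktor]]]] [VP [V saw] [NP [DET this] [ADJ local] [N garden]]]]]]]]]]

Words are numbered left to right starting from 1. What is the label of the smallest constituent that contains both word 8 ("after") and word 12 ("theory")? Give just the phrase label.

PP

The smallest bracket enclosing both words is [PP after this tall familiar theory], so the label is PP.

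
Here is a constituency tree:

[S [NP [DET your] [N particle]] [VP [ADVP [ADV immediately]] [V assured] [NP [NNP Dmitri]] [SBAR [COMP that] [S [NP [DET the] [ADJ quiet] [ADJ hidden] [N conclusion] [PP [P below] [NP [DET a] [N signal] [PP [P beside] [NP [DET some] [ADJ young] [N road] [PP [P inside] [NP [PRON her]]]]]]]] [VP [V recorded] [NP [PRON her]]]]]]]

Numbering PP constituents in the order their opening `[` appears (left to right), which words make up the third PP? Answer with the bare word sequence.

inside her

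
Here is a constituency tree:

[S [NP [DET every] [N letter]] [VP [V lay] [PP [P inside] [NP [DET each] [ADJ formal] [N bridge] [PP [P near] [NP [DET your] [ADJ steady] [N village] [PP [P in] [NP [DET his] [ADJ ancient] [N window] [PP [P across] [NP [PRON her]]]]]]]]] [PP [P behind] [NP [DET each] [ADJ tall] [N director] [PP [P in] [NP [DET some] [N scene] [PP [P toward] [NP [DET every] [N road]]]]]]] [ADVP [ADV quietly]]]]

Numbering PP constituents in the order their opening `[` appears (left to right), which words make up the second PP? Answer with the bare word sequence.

The PP opening brackets appear, in order, over: "inside each formal bridge near your steady village in his ancient window across her"; "near your steady village in his ancient window across her"; "in his ancient window across her"; "across her"; "behind each tall director in some scene toward every road"; "in some scene toward every road"; "toward every road". The second one spans "near your steady village in his ancient window across her".

near your steady village in his ancient window across her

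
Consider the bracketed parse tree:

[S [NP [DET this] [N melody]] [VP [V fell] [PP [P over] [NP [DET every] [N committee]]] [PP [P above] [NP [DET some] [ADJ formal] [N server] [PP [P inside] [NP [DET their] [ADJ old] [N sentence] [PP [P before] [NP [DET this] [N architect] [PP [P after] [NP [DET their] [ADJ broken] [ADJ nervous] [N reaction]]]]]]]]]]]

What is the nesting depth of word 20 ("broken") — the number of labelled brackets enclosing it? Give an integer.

Counting open brackets not yet closed at "broken": [S [VP [PP [NP [PP [NP [PP [NP [PP [NP [ADJ = 11.

11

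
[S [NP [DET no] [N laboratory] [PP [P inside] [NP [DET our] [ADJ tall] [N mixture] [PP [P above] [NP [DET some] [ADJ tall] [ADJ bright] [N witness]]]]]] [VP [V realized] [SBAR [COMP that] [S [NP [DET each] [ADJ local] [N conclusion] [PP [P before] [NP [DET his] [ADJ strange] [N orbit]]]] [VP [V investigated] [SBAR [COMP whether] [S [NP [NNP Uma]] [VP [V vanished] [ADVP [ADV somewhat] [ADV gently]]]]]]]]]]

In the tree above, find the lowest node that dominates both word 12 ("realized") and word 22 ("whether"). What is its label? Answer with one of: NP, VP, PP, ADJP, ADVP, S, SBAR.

Both words fall inside [VP realized that each local conclusion before his strange orbit investigated whether Uma vanished somewhat gently] (words 12–26), and no smaller constituent contains them both. Label: VP.

VP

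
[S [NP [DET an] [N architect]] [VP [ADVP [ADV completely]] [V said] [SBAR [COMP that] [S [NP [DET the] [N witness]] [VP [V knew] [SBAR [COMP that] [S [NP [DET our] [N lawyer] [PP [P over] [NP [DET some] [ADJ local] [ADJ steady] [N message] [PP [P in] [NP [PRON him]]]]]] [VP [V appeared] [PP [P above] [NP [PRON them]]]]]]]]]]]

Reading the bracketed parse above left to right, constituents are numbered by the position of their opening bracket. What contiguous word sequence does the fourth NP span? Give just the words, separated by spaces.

Opening `[NP` markers occur at word positions 1, 6, 10, 13, 18, 21; the fourth of these opens the constituent [NP some local steady message in him].

some local steady message in him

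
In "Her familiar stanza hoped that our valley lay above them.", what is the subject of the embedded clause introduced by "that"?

"our valley" is the NP that combines with the VP headed by "lay" to form the embedded clause introduced by "that" — the subject.

our valley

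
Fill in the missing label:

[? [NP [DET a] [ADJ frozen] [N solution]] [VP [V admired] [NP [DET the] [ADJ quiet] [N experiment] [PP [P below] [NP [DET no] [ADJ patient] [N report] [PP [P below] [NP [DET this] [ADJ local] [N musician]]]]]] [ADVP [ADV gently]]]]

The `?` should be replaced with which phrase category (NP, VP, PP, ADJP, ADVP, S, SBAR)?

S

The `?` node immediately contains: NP, VP. That is the internal structure of a clause, so the label is S.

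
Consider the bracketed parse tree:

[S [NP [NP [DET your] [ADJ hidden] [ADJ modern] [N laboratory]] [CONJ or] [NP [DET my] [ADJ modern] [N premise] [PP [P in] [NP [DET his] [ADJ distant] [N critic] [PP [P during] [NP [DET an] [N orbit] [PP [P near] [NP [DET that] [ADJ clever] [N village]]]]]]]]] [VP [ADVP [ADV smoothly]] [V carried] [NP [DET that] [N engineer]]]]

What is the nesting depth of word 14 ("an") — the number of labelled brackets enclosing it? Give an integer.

8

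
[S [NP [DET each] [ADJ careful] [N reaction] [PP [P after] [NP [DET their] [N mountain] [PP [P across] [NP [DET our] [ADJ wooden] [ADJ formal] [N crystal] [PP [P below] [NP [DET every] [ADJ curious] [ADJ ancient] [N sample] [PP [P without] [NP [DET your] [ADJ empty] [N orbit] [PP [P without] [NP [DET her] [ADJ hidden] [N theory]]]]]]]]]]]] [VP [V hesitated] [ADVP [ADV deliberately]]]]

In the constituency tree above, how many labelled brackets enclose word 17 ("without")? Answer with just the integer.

Path from the root down to the word: S → NP → PP → NP → PP → NP → PP → NP → PP → P. That is 10 enclosing brackets.

10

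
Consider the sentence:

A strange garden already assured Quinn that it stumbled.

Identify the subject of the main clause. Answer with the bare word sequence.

In the main clause the verb is "assured"; the NP preceding it, "a strange garden", is the subject.

a strange garden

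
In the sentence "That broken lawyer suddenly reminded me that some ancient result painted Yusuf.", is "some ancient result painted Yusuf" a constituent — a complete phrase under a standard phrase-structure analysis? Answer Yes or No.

Yes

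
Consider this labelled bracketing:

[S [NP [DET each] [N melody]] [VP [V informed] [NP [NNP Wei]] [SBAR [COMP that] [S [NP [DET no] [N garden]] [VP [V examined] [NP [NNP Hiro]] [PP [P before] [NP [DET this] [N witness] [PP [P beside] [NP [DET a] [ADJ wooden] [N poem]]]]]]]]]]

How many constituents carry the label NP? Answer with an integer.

6

Listing each NP by its span: [NP each melody]; [NP Wei]; [NP no garden]; [NP Hiro]; [NP this witness beside a wooden poem]; [NP a wooden poem] — that makes 6.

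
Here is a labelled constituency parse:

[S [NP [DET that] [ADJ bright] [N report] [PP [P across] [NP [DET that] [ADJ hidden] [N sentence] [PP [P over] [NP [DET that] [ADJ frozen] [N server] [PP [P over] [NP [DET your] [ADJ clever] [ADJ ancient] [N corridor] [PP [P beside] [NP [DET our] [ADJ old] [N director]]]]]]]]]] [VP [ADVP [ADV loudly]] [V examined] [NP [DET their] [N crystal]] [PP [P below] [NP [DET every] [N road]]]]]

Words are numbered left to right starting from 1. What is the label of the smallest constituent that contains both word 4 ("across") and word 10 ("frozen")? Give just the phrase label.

PP

The smallest bracket enclosing both words is [PP across that hidden sentence over that frozen server over your clever ancient corridor beside our old director], so the label is PP.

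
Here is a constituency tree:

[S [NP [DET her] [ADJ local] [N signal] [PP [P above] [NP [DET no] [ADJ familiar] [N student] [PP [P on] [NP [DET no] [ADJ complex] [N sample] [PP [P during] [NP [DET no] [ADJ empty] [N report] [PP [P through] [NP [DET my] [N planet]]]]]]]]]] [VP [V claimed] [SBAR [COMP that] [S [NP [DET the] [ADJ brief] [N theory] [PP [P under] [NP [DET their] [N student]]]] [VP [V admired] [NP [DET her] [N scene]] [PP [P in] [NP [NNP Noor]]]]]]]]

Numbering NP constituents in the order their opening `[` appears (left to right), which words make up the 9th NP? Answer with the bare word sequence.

Noor

The NP opening brackets appear, in order, over: "her local signal above no familiar student on no complex sample during no empty report through my planet"; "no familiar student on no complex sample during no empty report through my planet"; "no complex sample during no empty report through my planet"; "no empty report through my planet"; "my planet"; "the brief theory under their student"; "their student"; "her scene"; "Noor". The 9th one spans "Noor".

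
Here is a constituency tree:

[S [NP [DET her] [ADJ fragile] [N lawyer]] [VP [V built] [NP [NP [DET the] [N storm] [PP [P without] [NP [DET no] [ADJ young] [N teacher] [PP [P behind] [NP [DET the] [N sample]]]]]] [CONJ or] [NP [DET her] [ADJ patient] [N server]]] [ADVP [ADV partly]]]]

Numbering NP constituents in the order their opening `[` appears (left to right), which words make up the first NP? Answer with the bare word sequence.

her fragile lawyer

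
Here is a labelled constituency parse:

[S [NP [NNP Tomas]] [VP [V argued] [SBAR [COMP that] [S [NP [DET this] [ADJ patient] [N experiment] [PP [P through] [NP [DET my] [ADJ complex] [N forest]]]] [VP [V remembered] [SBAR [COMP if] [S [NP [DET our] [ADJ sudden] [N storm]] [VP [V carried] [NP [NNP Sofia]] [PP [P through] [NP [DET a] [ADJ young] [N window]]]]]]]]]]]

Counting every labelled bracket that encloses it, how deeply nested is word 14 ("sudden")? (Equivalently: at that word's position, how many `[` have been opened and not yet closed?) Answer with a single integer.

9

Counting open brackets not yet closed at "sudden": [S [VP [SBAR [S [VP [SBAR [S [NP [ADJ = 9.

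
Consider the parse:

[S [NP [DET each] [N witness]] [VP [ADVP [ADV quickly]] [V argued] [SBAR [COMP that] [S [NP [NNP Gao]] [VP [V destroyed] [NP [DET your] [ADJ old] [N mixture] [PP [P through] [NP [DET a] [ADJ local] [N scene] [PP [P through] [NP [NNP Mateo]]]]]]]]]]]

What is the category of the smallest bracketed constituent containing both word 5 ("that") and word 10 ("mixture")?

SBAR

Word 5 lies under S → VP → SBAR → COMP; word 10 lies under S → VP → SBAR → S → VP → NP → N. The lowest shared node is the SBAR.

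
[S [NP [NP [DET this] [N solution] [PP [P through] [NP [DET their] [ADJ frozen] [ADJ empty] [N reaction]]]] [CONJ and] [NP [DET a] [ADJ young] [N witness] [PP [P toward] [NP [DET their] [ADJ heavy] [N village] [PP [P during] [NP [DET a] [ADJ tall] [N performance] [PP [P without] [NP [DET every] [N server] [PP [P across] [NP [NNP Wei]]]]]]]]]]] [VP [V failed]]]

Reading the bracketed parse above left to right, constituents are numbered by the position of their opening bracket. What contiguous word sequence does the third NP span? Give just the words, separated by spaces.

In left-to-right order the NP constituents are "this solution through their frozen empty reaction and a young witness toward their heavy village during a tall performance without every server across Wei"; "this solution through their frozen empty reaction"; "their frozen empty reaction"; "a young witness toward their heavy village during a tall performance without every server across Wei"; "their heavy village during a tall performance without every server across Wei"; "a tall performance without every server across Wei"; "every server across Wei"; "Wei". Number 3 is "their frozen empty reaction".

their frozen empty reaction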